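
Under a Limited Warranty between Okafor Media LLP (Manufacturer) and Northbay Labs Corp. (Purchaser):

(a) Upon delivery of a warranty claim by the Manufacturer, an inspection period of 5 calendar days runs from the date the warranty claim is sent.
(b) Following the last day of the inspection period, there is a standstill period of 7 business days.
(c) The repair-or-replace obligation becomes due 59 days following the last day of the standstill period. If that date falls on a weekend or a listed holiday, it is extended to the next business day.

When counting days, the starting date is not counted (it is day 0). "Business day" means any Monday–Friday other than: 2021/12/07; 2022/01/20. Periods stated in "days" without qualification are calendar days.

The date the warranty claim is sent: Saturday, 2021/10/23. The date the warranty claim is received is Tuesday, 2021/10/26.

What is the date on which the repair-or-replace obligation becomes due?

2022/01/06

The last day of the inspection period: 5 calendar days after 2021/10/23 is 2021/10/28.
The last day of the standstill period: 7 business days after Thursday, 2021/10/28, skipping weekends — Oct 29, Nov 1, Nov 2, Nov 3, Nov 4, Nov 5, Nov 8 — lands on Monday, 2021/11/08.
Adding 59 calendar days to 2021/11/08 gives 2022/01/06, which is the date on which the repair-or-replace obligation becomes due. 2022/01/06 is a Thursday and is not a listed holiday, so no roll-forward applies.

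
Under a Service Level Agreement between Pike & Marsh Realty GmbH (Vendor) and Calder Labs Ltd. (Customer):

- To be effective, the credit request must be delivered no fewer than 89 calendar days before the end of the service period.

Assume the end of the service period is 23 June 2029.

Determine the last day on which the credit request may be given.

23 June 2029 minus 89 days is 26 March 2029.

26 March 2029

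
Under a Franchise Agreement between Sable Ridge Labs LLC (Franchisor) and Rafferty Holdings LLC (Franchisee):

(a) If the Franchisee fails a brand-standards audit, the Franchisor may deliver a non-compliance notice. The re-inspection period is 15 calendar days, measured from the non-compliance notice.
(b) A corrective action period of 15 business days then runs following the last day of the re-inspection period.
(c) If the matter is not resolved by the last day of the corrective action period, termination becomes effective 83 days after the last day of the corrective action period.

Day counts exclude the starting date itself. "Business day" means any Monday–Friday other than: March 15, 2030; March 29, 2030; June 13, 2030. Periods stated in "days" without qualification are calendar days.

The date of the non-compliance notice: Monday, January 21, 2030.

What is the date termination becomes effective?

The last day of the re-inspection period: January 21, 2030 + 15 days = February 5, 2030.
The last day of the corrective action period: 15 business days after Tuesday, February 5, 2030, skipping weekends — Feb 6, Feb 7, Feb 8, Feb 11, …, Feb 22, Feb 25, Feb 26 — lands on Tuesday, February 26, 2030.
Adding 83 calendar days to February 26, 2030 gives May 20, 2030, which is the date termination becomes effective.

May 20, 2030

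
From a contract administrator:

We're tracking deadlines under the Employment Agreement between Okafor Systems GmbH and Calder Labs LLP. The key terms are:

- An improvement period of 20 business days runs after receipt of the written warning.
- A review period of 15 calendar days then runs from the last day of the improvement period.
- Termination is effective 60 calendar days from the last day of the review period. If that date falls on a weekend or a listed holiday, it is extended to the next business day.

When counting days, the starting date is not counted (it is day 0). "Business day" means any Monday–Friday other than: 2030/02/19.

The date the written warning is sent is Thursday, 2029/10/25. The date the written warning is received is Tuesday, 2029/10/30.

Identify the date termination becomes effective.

2030/02/11

From Tuesday, 2029/10/30, 20 business days (Oct 31, Nov 1, Nov 2, Nov 5, …, Nov 23, Nov 26, Nov 27, skipping weekends) brings us to Tuesday, 2029/11/27, which is the last day of the improvement period.
The last day of the review period: 2029/11/27 + 15 days = 2029/12/12.
The date termination becomes effective: 2029/12/12 + 60 days = 2030/02/10. That falls on a Sunday, so it rolls to the next business day, Monday, 2030/02/11.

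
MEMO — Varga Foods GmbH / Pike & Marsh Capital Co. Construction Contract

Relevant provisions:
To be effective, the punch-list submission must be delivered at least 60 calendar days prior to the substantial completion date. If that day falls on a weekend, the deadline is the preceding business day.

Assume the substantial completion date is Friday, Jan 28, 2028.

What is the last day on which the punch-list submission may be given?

Nov 29, 2027

Jan 28, 2028 minus 60 days is Nov 29, 2027. That is a Monday, so no adjustment is needed.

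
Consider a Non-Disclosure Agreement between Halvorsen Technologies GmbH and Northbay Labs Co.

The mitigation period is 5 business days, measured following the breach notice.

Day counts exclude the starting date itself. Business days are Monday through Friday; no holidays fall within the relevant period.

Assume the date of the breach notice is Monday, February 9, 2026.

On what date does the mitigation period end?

The last day of the mitigation period: counting 5 business days from Monday, February 9, 2026 (Feb 10, Feb 11, Feb 12, Feb 13, Feb 16, skipping weekends) reaches Monday, February 16, 2026.

February 16, 2026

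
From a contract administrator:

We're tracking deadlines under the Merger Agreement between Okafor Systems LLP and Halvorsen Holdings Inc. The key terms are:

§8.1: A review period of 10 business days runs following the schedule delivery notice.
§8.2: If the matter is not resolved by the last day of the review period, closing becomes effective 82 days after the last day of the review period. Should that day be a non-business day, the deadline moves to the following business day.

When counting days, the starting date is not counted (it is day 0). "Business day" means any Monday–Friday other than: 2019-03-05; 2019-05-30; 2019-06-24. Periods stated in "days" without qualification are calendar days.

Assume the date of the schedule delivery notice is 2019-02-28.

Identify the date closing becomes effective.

The last day of the review period: counting 10 business days from Thursday, 2019-02-28 (Mar 1, Mar 4, Mar 6, Mar 7, Mar 8, Mar 11, Mar 12, Mar 13, Mar 14, Mar 15, skipping weekends and the listed holiday on Mar 5) reaches Friday, 2019-03-15.
Adding 82 calendar days to 2019-03-15 gives 2019-06-05, which is the date closing becomes effective. 2019-06-05 is a Wednesday and is not a listed holiday, so no roll-forward applies.

2019-06-05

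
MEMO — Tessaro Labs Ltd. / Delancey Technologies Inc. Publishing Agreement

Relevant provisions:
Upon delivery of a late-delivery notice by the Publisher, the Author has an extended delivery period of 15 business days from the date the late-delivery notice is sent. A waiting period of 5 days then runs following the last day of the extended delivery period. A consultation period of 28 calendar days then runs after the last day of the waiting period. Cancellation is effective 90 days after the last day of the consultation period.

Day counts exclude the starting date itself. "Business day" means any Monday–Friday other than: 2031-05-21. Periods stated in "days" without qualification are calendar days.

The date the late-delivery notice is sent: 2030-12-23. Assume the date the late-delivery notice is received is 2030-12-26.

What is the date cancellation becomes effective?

2031-05-16

The last day of the extended delivery period: 15 business days after Monday, 2030-12-23, skipping weekends — Dec 24, Dec 25, Dec 26, Dec 27, …, Jan 9, Jan 10, Jan 13 — lands on Monday, 2031-01-13.
The last day of the waiting period: 2031-01-13 + 5 days = 2031-01-18.
Adding 28 calendar days to 2031-01-18 gives 2031-02-15, which is the last day of the consultation period.
The date cancellation becomes effective: 90 calendar days after 2031-02-15 is 2031-05-16.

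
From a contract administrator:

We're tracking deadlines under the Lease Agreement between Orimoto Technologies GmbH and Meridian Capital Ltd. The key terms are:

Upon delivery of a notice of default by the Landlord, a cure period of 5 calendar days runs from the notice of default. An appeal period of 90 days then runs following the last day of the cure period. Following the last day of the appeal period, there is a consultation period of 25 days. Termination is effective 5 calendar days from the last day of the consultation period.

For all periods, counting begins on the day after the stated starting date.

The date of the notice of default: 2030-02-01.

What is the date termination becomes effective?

2030-06-06

Adding 5 calendar days to 2030-02-01 gives 2030-02-06, which is the last day of the cure period.
The last day of the appeal period: 90 calendar days after 2030-02-06 is 2030-05-07.
Adding 25 calendar days to 2030-05-07 gives 2030-06-01, which is the last day of the consultation period.
Adding 5 calendar days to 2030-06-01 gives 2030-06-06, which is the date termination becomes effective.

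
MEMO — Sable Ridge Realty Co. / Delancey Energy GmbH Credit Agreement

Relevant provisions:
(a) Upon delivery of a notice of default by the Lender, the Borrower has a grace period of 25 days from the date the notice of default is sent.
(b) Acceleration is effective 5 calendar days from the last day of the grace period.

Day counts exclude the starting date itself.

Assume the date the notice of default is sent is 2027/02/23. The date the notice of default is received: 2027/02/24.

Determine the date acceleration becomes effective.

The last day of the grace period: 25 calendar days after 2027/02/23 is 2027/03/20.
The date acceleration becomes effective: 2027/03/20 + 5 days = 2027/03/25.

2027/03/25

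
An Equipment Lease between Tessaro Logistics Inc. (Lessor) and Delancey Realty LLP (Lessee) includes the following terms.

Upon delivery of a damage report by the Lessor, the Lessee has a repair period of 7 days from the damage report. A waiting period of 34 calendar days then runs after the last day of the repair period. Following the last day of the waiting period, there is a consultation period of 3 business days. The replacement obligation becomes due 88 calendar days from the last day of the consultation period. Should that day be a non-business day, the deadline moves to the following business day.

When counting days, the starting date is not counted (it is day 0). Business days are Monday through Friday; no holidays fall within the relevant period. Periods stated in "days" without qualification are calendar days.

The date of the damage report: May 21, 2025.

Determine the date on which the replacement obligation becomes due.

Sep 30, 2025

The last day of the repair period: 7 calendar days after May 21, 2025 is May 28, 2025.
The last day of the waiting period: 34 calendar days after May 28, 2025 is Jul 1, 2025.
From Tuesday, Jul 1, 2025, 3 business days (Jul 2, Jul 3, Jul 4, skipping weekends) brings us to Friday, Jul 4, 2025, which is the last day of the consultation period.
Adding 88 calendar days to Jul 4, 2025 gives Sep 30, 2025, which is the date on which the replacement obligation becomes due. Sep 30, 2025 is a Tuesday, so no roll-forward applies.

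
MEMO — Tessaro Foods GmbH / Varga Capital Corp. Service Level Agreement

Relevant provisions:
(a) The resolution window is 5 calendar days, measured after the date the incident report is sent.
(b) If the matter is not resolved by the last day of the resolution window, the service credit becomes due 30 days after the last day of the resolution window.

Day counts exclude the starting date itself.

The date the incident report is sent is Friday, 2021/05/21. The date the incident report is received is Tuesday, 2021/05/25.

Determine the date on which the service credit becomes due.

2021/06/25

The last day of the resolution window: 5 calendar days after 2021/05/21 is 2021/05/26.
Adding 30 calendar days to 2021/05/26 gives 2021/06/25, which is the date on which the service credit becomes due.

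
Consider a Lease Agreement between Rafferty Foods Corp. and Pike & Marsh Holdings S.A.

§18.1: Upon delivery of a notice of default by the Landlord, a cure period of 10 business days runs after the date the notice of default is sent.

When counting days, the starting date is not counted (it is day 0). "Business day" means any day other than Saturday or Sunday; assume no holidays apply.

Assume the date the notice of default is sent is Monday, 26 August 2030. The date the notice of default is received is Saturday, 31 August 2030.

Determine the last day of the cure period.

9 September 2030

The last day of the cure period: 10 business days after Monday, 26 August 2030, skipping weekends — Aug 27, Aug 28, Aug 29, Aug 30, Sep 2, Sep 3, Sep 4, Sep 5, Sep 6, Sep 9 — lands on Monday, 9 September 2030.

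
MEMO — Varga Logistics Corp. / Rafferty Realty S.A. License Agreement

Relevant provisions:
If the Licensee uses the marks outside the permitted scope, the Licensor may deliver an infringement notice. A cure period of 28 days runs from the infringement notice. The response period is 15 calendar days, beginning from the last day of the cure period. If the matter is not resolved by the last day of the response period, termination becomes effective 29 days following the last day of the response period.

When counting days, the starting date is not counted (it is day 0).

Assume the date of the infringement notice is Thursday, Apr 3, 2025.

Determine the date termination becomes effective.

The last day of the cure period: 28 calendar days after Apr 3, 2025 is May 1, 2025.
Adding 15 calendar days to May 1, 2025 gives May 16, 2025, which is the last day of the response period.
Adding 29 calendar days to May 16, 2025 gives Jun 14, 2025, which is the date termination becomes effective.

Jun 14, 2025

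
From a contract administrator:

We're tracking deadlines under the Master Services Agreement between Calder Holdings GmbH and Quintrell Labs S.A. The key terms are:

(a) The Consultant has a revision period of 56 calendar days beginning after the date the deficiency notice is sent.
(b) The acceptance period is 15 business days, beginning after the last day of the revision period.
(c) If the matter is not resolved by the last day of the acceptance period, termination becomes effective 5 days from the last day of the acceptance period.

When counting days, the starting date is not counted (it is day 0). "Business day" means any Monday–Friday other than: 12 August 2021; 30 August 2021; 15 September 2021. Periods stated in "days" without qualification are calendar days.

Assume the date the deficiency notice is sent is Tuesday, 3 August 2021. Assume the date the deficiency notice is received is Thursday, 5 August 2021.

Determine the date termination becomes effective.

Adding 56 calendar days to 3 August 2021 gives 28 September 2021, which is the last day of the revision period.
From Tuesday, 28 September 2021, 15 business days (Sep 29, Sep 30, Oct 1, Oct 4, …, Oct 15, Oct 18, Oct 19, skipping weekends) brings us to Tuesday, 19 October 2021, which is the last day of the acceptance period.
The date termination becomes effective: 5 calendar days after 19 October 2021 is 24 October 2021.

24 October 2021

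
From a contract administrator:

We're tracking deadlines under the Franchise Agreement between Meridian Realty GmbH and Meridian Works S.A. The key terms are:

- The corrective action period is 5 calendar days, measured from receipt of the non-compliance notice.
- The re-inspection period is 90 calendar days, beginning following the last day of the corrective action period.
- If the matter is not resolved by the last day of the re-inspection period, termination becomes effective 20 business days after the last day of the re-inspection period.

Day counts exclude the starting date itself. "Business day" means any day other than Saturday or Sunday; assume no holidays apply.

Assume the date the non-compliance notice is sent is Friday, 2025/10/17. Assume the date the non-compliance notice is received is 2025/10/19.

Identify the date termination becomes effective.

2026/02/19

The last day of the corrective action period: 5 calendar days after 2025/10/19 is 2025/10/24.
The last day of the re-inspection period: 2025/10/24 + 90 days = 2026/01/22.
From Thursday, 2026/01/22, 20 business days (Jan 23, Jan 26, Jan 27, Jan 28, …, Feb 17, Feb 18, Feb 19, skipping weekends) brings us to Thursday, 2026/02/19, which is the date termination becomes effective.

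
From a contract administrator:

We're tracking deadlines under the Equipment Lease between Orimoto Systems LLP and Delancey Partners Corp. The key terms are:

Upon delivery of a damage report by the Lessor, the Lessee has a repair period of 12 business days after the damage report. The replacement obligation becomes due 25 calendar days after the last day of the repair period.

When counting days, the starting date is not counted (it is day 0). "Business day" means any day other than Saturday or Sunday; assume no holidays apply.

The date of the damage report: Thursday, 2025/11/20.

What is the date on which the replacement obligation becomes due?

2026/01/02

The last day of the repair period: 12 business days after Thursday, 2025/11/20, skipping weekends — Nov 21, Nov 24, Nov 25, Nov 26, …, Dec 4, Dec 5, Dec 8 — lands on Monday, 2025/12/08.
Adding 25 calendar days to 2025/12/08 gives 2026/01/02, which is the date on which the replacement obligation becomes due.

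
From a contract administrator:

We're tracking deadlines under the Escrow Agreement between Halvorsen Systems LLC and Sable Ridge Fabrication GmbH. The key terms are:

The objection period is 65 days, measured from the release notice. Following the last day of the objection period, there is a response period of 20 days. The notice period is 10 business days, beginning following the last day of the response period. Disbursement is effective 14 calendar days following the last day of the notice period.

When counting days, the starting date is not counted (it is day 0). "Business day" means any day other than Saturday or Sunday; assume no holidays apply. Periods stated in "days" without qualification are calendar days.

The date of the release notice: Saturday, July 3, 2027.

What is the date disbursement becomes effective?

October 22, 2027

The last day of the objection period: July 3, 2027 + 65 days = September 6, 2027.
Adding 20 calendar days to September 6, 2027 gives September 26, 2027, which is the last day of the response period.
The last day of the notice period: 10 business days after Sunday, September 26, 2027, skipping weekends — Sep 27, Sep 28, Sep 29, Sep 30, Oct 1, Oct 4, Oct 5, Oct 6, Oct 7, Oct 8 — lands on Friday, October 8, 2027.
Adding 14 calendar days to October 8, 2027 gives October 22, 2027, which is the date disbursement becomes effective.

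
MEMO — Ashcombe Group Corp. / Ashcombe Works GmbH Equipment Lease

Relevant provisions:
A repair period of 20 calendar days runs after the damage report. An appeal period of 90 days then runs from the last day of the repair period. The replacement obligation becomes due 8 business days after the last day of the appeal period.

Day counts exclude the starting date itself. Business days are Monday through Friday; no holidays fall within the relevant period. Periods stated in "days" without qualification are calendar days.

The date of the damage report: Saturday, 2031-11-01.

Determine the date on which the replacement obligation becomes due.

2032-03-02

Adding 20 calendar days to 2031-11-01 gives 2031-11-21, which is the last day of the repair period.
The last day of the appeal period: 2031-11-21 + 90 days = 2032-02-19.
The date on which the replacement obligation becomes due: 8 business days after Thursday, 2032-02-19, skipping weekends — Feb 20, Feb 23, Feb 24, Feb 25, Feb 26, Feb 27, Mar 1, Mar 2 — lands on Tuesday, 2032-03-02.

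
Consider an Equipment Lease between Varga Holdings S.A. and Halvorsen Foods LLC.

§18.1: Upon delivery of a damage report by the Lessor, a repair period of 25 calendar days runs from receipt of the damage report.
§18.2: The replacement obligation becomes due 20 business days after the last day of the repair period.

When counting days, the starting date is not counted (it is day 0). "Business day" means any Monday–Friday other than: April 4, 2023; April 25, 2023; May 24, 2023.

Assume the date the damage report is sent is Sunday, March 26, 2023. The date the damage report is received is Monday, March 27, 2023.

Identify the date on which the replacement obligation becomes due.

May 22, 2023

The last day of the repair period: 25 calendar days after March 27, 2023 is April 21, 2023.
The date on which the replacement obligation becomes due: counting 20 business days from Friday, April 21, 2023 (Apr 24, Apr 26, Apr 27, Apr 28, …, May 18, May 19, May 22, skipping weekends and the listed holiday on Apr 25) reaches Monday, May 22, 2023.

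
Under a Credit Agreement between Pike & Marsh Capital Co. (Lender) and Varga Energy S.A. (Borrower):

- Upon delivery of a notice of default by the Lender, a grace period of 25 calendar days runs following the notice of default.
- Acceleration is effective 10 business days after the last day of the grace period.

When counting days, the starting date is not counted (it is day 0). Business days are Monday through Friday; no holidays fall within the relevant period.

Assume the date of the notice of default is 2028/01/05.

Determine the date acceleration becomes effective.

2028/02/11

The last day of the grace period: 2028/01/05 + 25 days = 2028/01/30.
The date acceleration becomes effective: counting 10 business days from Sunday, 2028/01/30 (Jan 31, Feb 1, Feb 2, Feb 3, Feb 4, Feb 7, Feb 8, Feb 9, Feb 10, Feb 11, skipping weekends) reaches Friday, 2028/02/11.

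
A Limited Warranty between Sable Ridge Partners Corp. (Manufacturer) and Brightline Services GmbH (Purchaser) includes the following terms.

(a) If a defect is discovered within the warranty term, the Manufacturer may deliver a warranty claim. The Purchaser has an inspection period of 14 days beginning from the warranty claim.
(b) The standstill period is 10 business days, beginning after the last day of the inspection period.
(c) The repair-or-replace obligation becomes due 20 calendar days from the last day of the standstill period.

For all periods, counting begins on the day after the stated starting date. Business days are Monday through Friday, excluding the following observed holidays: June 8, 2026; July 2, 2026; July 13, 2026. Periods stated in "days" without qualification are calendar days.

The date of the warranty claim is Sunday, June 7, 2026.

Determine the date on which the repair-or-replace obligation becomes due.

The last day of the inspection period: June 7, 2026 + 14 days = June 21, 2026.
The last day of the standstill period: 10 business days after Sunday, June 21, 2026, skipping weekends and the listed holiday on Jul 2 — Jun 22, Jun 23, Jun 24, Jun 25, Jun 26, Jun 29, Jun 30, Jul 1, Jul 3, Jul 6 — lands on Monday, July 6, 2026.
The date on which the repair-or-replace obligation becomes due: July 6, 2026 + 20 days = July 26, 2026.

July 26, 2026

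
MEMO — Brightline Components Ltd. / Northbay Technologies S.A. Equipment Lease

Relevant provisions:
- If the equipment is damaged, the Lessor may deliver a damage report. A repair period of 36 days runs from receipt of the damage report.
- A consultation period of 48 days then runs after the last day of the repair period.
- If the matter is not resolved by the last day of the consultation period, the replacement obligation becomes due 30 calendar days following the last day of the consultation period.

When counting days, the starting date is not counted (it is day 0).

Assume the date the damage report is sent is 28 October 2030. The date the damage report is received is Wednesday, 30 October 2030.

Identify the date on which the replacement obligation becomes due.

21 February 2031

The last day of the repair period: 36 calendar days after 30 October 2030 is 5 December 2030.
The last day of the consultation period: 48 calendar days after 5 December 2030 is 22 January 2031.
The date on which the replacement obligation becomes due: 22 January 2031 + 30 days = 21 February 2031.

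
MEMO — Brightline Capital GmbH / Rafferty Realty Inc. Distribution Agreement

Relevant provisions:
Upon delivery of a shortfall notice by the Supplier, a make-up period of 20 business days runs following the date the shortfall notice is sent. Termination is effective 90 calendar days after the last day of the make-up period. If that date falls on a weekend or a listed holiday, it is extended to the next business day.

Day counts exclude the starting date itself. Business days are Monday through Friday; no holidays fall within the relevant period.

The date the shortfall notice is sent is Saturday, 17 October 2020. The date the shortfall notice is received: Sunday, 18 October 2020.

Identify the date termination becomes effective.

The last day of the make-up period: counting 20 business days from Saturday, 17 October 2020 (Oct 19, Oct 20, Oct 21, Oct 22, …, Nov 11, Nov 12, Nov 13, skipping weekends) reaches Friday, 13 November 2020.
Adding 90 calendar days to 13 November 2020 gives 11 February 2021, which is the date termination becomes effective. 11 February 2021 is a Thursday, so no roll-forward applies.

11 February 2021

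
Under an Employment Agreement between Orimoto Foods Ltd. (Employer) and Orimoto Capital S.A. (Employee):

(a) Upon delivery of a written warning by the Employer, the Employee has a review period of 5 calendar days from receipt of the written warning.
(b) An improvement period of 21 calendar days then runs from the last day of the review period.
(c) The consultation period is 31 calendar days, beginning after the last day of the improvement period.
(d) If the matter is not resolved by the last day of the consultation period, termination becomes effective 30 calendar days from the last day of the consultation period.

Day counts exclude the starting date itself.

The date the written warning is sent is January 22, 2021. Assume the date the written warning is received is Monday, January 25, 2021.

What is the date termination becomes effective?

April 22, 2021

Adding 5 calendar days to January 25, 2021 gives January 30, 2021, which is the last day of the review period.
The last day of the improvement period: January 30, 2021 + 21 days = February 20, 2021.
The last day of the consultation period: February 20, 2021 + 31 days = March 23, 2021.
The date termination becomes effective: March 23, 2021 + 30 days = April 22, 2021.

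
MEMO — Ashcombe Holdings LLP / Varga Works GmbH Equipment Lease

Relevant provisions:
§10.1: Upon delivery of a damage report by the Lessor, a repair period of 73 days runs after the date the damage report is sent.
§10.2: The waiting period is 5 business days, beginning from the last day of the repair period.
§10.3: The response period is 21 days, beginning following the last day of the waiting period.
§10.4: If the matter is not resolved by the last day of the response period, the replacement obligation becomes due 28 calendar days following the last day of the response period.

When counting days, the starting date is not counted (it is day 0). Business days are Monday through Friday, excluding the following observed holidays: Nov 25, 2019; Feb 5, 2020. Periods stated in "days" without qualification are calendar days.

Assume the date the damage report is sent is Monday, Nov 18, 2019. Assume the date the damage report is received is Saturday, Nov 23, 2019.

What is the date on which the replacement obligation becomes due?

The last day of the repair period: Nov 18, 2019 + 73 days = Jan 30, 2020.
The last day of the waiting period: counting 5 business days from Thursday, Jan 30, 2020 (Jan 31, Feb 3, Feb 4, Feb 6, Feb 7, skipping weekends and the listed holiday on Feb 5) reaches Friday, Feb 7, 2020.
The last day of the response period: Feb 7, 2020 + 21 days = Feb 28, 2020.
The date on which the replacement obligation becomes due: Feb 28, 2020 + 28 days = Mar 27, 2020.

Mar 27, 2020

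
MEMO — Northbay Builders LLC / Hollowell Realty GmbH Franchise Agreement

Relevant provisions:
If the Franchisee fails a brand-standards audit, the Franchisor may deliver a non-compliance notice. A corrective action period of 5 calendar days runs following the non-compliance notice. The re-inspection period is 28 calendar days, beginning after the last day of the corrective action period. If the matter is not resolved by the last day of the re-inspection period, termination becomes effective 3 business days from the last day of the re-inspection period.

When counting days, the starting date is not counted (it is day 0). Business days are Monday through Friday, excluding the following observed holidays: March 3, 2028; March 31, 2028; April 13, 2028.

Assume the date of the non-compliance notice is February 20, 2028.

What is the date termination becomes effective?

The last day of the corrective action period: 5 calendar days after February 20, 2028 is February 25, 2028.
The last day of the re-inspection period: February 25, 2028 + 28 days = March 24, 2028.
From Friday, March 24, 2028, 3 business days (Mar 27, Mar 28, Mar 29, skipping weekends) brings us to Wednesday, March 29, 2028, which is the date termination becomes effective.

March 29, 2028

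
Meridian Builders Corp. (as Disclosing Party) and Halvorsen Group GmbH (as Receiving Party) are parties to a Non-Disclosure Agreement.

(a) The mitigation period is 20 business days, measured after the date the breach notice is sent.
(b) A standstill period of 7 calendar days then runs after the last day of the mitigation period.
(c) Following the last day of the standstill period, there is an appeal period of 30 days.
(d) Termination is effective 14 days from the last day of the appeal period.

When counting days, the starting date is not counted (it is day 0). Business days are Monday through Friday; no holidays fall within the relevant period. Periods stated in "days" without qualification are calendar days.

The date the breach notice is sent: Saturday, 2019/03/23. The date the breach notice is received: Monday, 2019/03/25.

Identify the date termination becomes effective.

The last day of the mitigation period: 20 business days after Saturday, 2019/03/23, skipping weekends — Mar 25, Mar 26, Mar 27, Mar 28, …, Apr 17, Apr 18, Apr 19 — lands on Friday, 2019/04/19.
Adding 7 calendar days to 2019/04/19 gives 2019/04/26, which is the last day of the standstill period.
The last day of the appeal period: 2019/04/26 + 30 days = 2019/05/26.
The date termination becomes effective: 2019/05/26 + 14 days = 2019/06/09.

2019/06/09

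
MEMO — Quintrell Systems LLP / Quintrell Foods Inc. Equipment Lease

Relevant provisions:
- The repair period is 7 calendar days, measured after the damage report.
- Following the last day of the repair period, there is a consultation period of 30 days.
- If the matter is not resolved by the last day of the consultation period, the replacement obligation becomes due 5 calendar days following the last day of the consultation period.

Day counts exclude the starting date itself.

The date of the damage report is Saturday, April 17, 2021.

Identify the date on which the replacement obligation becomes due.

The last day of the repair period: 7 calendar days after April 17, 2021 is April 24, 2021.
Adding 30 calendar days to April 24, 2021 gives May 24, 2021, which is the last day of the consultation period.
The date on which the replacement obligation becomes due: May 24, 2021 + 5 days = May 29, 2021.

May 29, 2021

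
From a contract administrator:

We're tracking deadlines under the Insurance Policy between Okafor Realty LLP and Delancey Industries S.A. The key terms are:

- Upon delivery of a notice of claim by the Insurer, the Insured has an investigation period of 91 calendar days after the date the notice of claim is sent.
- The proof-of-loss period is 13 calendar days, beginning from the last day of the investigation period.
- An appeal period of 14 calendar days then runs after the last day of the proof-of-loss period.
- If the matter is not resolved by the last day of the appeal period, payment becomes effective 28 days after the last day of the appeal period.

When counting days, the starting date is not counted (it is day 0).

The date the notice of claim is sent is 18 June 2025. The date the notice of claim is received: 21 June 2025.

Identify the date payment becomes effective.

Adding 91 calendar days to 18 June 2025 gives 17 September 2025, which is the last day of the investigation period.
The last day of the proof-of-loss period: 17 September 2025 + 13 days = 30 September 2025.
The last day of the appeal period: 30 September 2025 + 14 days = 14 October 2025.
The date payment becomes effective: 28 calendar days after 14 October 2025 is 11 November 2025.

11 November 2025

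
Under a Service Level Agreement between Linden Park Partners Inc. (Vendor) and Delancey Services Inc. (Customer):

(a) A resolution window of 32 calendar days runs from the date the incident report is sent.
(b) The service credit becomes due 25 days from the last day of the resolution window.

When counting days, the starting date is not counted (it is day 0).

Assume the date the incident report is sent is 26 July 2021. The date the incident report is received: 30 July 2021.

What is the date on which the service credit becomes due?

21 September 2021

The last day of the resolution window: 26 July 2021 + 32 days = 27 August 2021.
Adding 25 calendar days to 27 August 2021 gives 21 September 2021, which is the date on which the service credit becomes due.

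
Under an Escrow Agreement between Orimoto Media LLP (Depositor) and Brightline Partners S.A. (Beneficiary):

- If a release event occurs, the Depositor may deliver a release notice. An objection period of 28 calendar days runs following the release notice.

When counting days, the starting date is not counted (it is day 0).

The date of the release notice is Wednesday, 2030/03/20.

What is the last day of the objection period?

2030/04/17

The last day of the objection period: 2030/03/20 + 28 days = 2030/04/17.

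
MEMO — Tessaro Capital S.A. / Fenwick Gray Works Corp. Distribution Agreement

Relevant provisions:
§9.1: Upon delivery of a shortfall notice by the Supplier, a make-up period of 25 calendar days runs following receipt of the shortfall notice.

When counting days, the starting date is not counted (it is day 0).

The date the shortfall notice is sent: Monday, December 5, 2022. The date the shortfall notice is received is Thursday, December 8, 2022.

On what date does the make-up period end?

The last day of the make-up period: 25 calendar days after December 8, 2022 is January 2, 2023.

January 2, 2023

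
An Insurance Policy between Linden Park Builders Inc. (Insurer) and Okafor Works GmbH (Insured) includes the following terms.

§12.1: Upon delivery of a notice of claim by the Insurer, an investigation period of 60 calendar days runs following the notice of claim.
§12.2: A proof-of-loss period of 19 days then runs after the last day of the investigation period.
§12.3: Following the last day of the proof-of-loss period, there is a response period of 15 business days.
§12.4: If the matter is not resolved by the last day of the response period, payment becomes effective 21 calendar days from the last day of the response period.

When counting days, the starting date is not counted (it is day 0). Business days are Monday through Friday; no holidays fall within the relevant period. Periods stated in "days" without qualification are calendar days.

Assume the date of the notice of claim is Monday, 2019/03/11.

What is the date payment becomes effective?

Adding 60 calendar days to 2019/03/11 gives 2019/05/10, which is the last day of the investigation period.
The last day of the proof-of-loss period: 2019/05/10 + 19 days = 2019/05/29.
From Wednesday, 2019/05/29, 15 business days (May 30, May 31, Jun 3, Jun 4, …, Jun 17, Jun 18, Jun 19, skipping weekends) brings us to Wednesday, 2019/06/19, which is the last day of the response period.
Adding 21 calendar days to 2019/06/19 gives 2019/07/10, which is the date payment becomes effective.

2019/07/10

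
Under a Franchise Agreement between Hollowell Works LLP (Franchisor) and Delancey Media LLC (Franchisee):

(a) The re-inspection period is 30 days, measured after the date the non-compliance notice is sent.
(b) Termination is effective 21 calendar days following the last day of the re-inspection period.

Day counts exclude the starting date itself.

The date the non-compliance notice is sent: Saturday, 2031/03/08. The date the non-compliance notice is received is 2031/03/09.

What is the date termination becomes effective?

The last day of the re-inspection period: 30 calendar days after 2031/03/08 is 2031/04/07.
Adding 21 calendar days to 2031/04/07 gives 2031/04/28, which is the date termination becomes effective.

2031/04/28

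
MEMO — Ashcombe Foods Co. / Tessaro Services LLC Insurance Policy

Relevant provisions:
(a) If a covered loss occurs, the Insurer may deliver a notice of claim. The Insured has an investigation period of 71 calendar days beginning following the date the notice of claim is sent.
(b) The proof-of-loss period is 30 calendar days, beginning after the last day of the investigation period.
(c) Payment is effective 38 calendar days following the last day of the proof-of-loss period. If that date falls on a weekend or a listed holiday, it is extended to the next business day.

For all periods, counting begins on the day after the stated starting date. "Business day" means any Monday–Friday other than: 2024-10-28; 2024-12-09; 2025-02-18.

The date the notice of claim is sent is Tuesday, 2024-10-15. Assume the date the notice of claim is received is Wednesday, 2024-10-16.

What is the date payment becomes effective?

2025-03-03

Adding 71 calendar days to 2024-10-15 gives 2024-12-25, which is the last day of the investigation period.
The last day of the proof-of-loss period: 2024-12-25 + 30 days = 2025-01-24.
The date payment becomes effective: 2025-01-24 + 38 days = 2025-03-03. 2025-03-03 is a Monday and is not a listed holiday, so no roll-forward applies.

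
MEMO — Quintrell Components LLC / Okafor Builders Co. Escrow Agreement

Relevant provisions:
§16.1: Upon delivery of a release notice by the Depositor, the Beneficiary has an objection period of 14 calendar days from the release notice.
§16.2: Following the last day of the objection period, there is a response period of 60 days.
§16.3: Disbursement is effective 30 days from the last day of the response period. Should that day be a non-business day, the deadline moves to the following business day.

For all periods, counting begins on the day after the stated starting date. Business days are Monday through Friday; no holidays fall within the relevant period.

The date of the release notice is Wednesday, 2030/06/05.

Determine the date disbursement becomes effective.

2030/09/17

Adding 14 calendar days to 2030/06/05 gives 2030/06/19, which is the last day of the objection period.
The last day of the response period: 60 calendar days after 2030/06/19 is 2030/08/18.
The date disbursement becomes effective: 30 calendar days after 2030/08/18 is 2030/09/17. 2030/09/17 is a Tuesday, so no roll-forward applies.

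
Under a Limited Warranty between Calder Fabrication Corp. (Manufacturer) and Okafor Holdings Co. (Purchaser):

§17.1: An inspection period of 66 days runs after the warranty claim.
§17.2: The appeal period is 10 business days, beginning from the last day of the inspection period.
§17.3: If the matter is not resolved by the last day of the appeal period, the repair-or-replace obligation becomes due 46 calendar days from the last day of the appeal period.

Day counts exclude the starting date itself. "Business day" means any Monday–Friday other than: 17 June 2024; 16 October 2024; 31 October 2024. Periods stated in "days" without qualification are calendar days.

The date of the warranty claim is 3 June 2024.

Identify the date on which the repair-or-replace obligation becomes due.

The last day of the inspection period: 3 June 2024 + 66 days = 8 August 2024.
From Thursday, 8 August 2024, 10 business days (Aug 9, Aug 12, Aug 13, Aug 14, Aug 15, Aug 16, Aug 19, Aug 20, Aug 21, Aug 22, skipping weekends) brings us to Thursday, 22 August 2024, which is the last day of the appeal period.
Adding 46 calendar days to 22 August 2024 gives 7 October 2024, which is the date on which the repair-or-replace obligation becomes due.

7 October 2024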